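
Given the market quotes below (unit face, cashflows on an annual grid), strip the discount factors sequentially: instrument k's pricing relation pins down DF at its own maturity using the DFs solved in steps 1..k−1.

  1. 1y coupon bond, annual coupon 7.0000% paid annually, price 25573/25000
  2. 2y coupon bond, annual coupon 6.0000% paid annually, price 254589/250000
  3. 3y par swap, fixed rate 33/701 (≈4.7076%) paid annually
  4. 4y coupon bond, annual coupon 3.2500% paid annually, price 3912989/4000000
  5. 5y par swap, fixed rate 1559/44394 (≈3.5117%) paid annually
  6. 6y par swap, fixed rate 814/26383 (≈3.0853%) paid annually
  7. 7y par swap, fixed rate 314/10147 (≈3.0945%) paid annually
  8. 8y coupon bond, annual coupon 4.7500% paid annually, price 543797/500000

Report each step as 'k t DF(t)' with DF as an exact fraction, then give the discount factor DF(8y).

step 1 [1y] bond c/1=7/100: DF=(25573/25000 − 7/100·(0))/(1+7/100) = 239/250 ≈ 0.956000
step 2 [2y] bond c/1=3/50: DF=(254589/250000 − 3/50·(0.956000))/(1+3/50) = 4533/5000 ≈ 0.906600
step 3 [3y] swap r/1=33/701: DF=(1 − 33/701·(0.956000+0.906600))/(1+33/701) = 8713/10000 ≈ 0.871300
step 4 [4y] bond c/1=13/400: DF=(3912989/4000000 − 13/400·(0.956000+0.906600+0.871300))/(1+13/400) = 4307/5000 ≈ 0.861400
step 5 [5y] swap r/1=1559/44394: DF=(1 − 1559/44394·(0.956000+0.906600+0.871300+0.861400))/(1+1559/44394) = 8441/10000 ≈ 0.844100
step 6 [6y] swap r/1=814/26383: DF=(1 − 814/26383·(0.956000+0.906600+0.871300+0.861400+0.844100))/(1+814/26383) = 2093/2500 ≈ 0.837200
step 7 [7y] swap r/1=314/10147: DF=(1 − 314/10147·(0.956000+0.906600+0.871300+0.861400+0.844100+0.837200))/(1+314/10147) = 2029/2500 ≈ 0.811600
step 8 [8y] bond c/1=19/400: DF=(543797/500000 − 19/400·(0.956000+0.906600+0.871300+0.861400+0.844100+0.837200+0.811600))/(1+19/400) = 3811/5000 ≈ 0.762200

1 1 239/250
2 2 4533/5000
3 3 8713/10000
4 4 4307/5000
5 5 8441/10000
6 6 2093/2500
7 7 2029/2500
8 8 3811/5000
DF(8y) = 3811/5000 ≈ 0.762200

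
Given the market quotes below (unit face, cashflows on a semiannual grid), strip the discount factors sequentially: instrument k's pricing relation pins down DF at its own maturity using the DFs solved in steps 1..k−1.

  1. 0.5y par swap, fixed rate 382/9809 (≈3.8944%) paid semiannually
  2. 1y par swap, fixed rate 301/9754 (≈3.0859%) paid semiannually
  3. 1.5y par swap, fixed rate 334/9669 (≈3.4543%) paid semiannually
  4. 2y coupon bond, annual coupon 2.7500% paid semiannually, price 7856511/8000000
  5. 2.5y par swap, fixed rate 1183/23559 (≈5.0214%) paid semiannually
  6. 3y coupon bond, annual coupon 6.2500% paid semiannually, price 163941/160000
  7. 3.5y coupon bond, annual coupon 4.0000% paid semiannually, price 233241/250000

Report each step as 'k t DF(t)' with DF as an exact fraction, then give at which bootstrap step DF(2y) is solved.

1 1/2 9809/10000
2 1 9699/10000
3 3/2 9499/10000
4 2 4647/5000
5 5/2 8817/10000
6 3 2127/2500
7 7/2 1007/1250
DF(2y) is solved at step 4

step 1 [0.5y] swap r/2=191/9809: DF=(1 − 191/9809·(0))/(1+191/9809) = 9809/10000 ≈ 0.980900
step 2 [1y] swap r/2=301/19508: DF=(1 − 301/19508·(0.980900))/(1+301/19508) = 9699/10000 ≈ 0.969900
step 3 [1.5y] swap r/2=167/9669: DF=(1 − 167/9669·(0.980900+0.969900))/(1+167/9669) = 9499/10000 ≈ 0.949900
step 4 [2y] bond c/2=11/800: DF=(7856511/8000000 − 11/800·(0.980900+0.969900+0.949900))/(1+11/800) = 4647/5000 ≈ 0.929400
step 5 [2.5y] swap r/2=1183/47118: DF=(1 − 1183/47118·(0.980900+0.969900+0.949900+0.929400))/(1+1183/47118) = 8817/10000 ≈ 0.881700
step 6 [3y] bond c/2=1/32: DF=(163941/160000 − 1/32·(0.980900+0.969900+0.949900+0.929400+0.881700))/(1+1/32) = 2127/2500 ≈ 0.850800
step 7 [3.5y] bond c/2=1/50: DF=(233241/250000 − 1/50·(0.980900+0.969900+0.949900+0.929400+0.881700+0.850800))/(1+1/50) = 1007/1250 ≈ 0.805600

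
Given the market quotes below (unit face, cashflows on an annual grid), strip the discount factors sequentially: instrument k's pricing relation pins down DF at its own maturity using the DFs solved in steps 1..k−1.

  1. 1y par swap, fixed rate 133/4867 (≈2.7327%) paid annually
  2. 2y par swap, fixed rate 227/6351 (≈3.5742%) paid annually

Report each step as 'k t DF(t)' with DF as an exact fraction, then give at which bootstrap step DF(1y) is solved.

step 1 [1y] swap r/1=133/4867: DF=(1 − 133/4867·(0))/(1+133/4867) = 4867/5000 ≈ 0.973400
step 2 [2y] swap r/1=227/6351: DF=(1 − 227/6351·(0.973400))/(1+227/6351) = 9319/10000 ≈ 0.931900

1 1 4867/5000
2 2 9319/10000
DF(1y) is solved at step 1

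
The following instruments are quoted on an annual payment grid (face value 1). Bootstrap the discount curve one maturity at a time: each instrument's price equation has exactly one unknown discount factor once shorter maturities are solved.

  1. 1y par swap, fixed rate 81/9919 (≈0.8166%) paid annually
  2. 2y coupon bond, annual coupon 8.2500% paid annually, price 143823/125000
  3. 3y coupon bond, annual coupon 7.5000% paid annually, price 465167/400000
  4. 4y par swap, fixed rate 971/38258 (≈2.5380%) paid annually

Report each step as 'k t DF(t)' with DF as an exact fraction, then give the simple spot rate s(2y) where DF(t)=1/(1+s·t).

1 1 9919/10000
2 2 9873/10000
3 3 9437/10000
4 4 9029/10000
s(2y) = (1/(9873/10000) − 1)/(2) = 127/19746 ≈ 0.6432%

step 1 [1y] swap r/1=81/9919: DF=(1 − 81/9919·(0))/(1+81/9919) = 9919/10000 ≈ 0.991900
step 2 [2y] bond c/1=33/400: DF=(143823/125000 − 33/400·(0.991900))/(1+33/400) = 9873/10000 ≈ 0.987300
step 3 [3y] bond c/1=3/40: DF=(465167/400000 − 3/40·(0.991900+0.987300))/(1+3/40) = 9437/10000 ≈ 0.943700
step 4 [4y] swap r/1=971/38258: DF=(1 − 971/38258·(0.991900+0.987300+0.943700))/(1+971/38258) = 9029/10000 ≈ 0.902900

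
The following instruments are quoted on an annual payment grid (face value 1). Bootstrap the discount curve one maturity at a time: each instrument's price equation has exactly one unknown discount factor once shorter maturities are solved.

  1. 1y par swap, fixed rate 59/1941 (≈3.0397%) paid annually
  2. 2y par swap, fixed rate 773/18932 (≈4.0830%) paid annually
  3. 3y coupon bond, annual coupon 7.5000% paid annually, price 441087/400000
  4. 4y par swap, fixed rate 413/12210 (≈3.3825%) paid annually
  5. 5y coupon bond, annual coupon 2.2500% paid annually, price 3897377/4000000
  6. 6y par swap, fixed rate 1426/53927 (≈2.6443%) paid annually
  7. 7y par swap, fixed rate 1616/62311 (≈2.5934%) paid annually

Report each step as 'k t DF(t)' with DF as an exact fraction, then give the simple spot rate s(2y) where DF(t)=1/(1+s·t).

step 1 [1y] swap r/1=59/1941: DF=(1 − 59/1941·(0))/(1+59/1941) = 1941/2000 ≈ 0.970500
step 2 [2y] swap r/1=773/18932: DF=(1 − 773/18932·(0.970500))/(1+773/18932) = 9227/10000 ≈ 0.922700
step 3 [3y] bond c/1=3/40: DF=(441087/400000 − 3/40·(0.970500+0.922700))/(1+3/40) = 8937/10000 ≈ 0.893700
step 4 [4y] swap r/1=413/12210: DF=(1 − 413/12210·(0.970500+0.922700+0.893700))/(1+413/12210) = 8761/10000 ≈ 0.876100
step 5 [5y] bond c/1=9/400: DF=(3897377/4000000 − 9/400·(0.970500+0.922700+0.893700+0.876100))/(1+9/400) = 8723/10000 ≈ 0.872300
step 6 [6y] swap r/1=1426/53927: DF=(1 − 1426/53927·(0.970500+0.922700+0.893700+0.876100+0.872300))/(1+1426/53927) = 4287/5000 ≈ 0.857400
step 7 [7y] swap r/1=1616/62311: DF=(1 − 1616/62311·(0.970500+0.922700+0.893700+0.876100+0.872300+0.857400))/(1+1616/62311) = 524/625 ≈ 0.838400

1 1 1941/2000
2 2 9227/10000
3 3 8937/10000
4 4 8761/10000
5 5 8723/10000
6 6 4287/5000
7 7 524/625
s(2y) = (1/(9227/10000) − 1)/(2) = 773/18454 ≈ 4.1888%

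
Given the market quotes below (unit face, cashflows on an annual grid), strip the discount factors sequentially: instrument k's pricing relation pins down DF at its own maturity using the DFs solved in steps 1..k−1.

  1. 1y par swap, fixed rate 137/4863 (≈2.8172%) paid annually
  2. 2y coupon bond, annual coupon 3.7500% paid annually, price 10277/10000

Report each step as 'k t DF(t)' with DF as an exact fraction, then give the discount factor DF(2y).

1 1 4863/5000
2 2 4777/5000
DF(2y) = 4777/5000 ≈ 0.955400

step 1 [1y] swap r/1=137/4863: DF=(1 − 137/4863·(0))/(1+137/4863) = 4863/5000 ≈ 0.972600
step 2 [2y] bond c/1=3/80: DF=(10277/10000 − 3/80·(0.972600))/(1+3/80) = 4777/5000 ≈ 0.955400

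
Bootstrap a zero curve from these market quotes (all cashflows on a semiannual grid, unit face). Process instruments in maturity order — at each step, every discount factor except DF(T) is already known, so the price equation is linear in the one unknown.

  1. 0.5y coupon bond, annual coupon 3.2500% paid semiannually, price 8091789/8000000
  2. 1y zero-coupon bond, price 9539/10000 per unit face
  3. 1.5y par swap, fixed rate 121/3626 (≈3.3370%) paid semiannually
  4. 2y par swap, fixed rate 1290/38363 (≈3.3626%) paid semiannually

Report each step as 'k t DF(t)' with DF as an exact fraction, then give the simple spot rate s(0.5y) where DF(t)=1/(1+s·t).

1 1/2 9953/10000
2 1 9539/10000
3 3/2 2379/2500
4 2 1871/2000
s(0.5y) = (1/(9953/10000) − 1)/(1/2) = 94/9953 ≈ 0.9444%

step 1 [0.5y] bond c/2=13/800: DF=(8091789/8000000 − 13/800·(0))/(1+13/800) = 9953/10000 ≈ 0.995300
step 2 [1y] zero: DF = P = 9539/10000 ≈ 0.953900
step 3 [1.5y] swap r/2=121/7252: DF=(1 − 121/7252·(0.995300+0.953900))/(1+121/7252) = 2379/2500 ≈ 0.951600
step 4 [2y] swap r/2=645/38363: DF=(1 − 645/38363·(0.995300+0.953900+0.951600))/(1+645/38363) = 1871/2000 ≈ 0.935500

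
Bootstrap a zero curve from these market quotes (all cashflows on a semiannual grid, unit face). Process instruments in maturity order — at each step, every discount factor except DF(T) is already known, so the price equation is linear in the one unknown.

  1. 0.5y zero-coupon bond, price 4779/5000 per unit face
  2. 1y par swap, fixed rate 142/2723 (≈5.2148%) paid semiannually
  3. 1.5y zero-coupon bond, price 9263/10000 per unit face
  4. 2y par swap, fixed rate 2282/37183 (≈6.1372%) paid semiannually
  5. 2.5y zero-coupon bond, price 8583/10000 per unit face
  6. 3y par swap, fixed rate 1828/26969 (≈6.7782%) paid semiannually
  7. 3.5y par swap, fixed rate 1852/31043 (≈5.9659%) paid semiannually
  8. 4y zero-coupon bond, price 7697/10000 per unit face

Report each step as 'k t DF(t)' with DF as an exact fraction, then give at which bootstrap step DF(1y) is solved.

1 1/2 4779/5000
2 1 9503/10000
3 3/2 9263/10000
4 2 8859/10000
5 5/2 8583/10000
6 3 2043/2500
7 7/2 2037/2500
8 4 7697/10000
DF(1y) is solved at step 2

step 1 [0.5y] zero: DF = P = 4779/5000 ≈ 0.955800
step 2 [1y] swap r/2=71/2723: DF=(1 − 71/2723·(0.955800))/(1+71/2723) = 9503/10000 ≈ 0.950300
step 3 [1.5y] zero: DF = P = 9263/10000 ≈ 0.926300
step 4 [2y] swap r/2=1141/37183: DF=(1 − 1141/37183·(0.955800+0.950300+0.926300))/(1+1141/37183) = 8859/10000 ≈ 0.885900
step 5 [2.5y] zero: DF = P = 8583/10000 ≈ 0.858300
step 6 [3y] swap r/2=914/26969: DF=(1 − 914/26969·(0.955800+0.950300+0.926300+0.885900+0.858300))/(1+914/26969) = 2043/2500 ≈ 0.817200
step 7 [3.5y] swap r/2=926/31043: DF=(1 − 926/31043·(0.955800+0.950300+0.926300+0.885900+0.858300+0.817200))/(1+926/31043) = 2037/2500 ≈ 0.814800
step 8 [4y] zero: DF = P = 7697/10000 ≈ 0.769700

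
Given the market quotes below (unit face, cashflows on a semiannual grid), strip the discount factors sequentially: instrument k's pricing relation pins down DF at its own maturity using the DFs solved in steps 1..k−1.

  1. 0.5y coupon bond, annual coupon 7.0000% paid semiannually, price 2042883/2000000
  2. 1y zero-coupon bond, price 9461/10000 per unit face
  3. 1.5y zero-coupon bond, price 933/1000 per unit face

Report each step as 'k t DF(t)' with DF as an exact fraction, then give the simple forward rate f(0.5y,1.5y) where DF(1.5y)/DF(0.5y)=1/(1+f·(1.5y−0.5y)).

step 1 [0.5y] bond c/2=7/200: DF=(2042883/2000000 − 7/200·(0))/(1+7/200) = 9869/10000 ≈ 0.986900
step 2 [1y] zero: DF = P = 9461/10000 ≈ 0.946100
step 3 [1.5y] zero: DF = P = 933/1000 ≈ 0.933000

1 1/2 9869/10000
2 1 9461/10000
3 3/2 933/1000
f(0.5y,1.5y) = ((9869/10000)/(933/1000) − 1)/(1) = 539/9330 ≈ 5.7771%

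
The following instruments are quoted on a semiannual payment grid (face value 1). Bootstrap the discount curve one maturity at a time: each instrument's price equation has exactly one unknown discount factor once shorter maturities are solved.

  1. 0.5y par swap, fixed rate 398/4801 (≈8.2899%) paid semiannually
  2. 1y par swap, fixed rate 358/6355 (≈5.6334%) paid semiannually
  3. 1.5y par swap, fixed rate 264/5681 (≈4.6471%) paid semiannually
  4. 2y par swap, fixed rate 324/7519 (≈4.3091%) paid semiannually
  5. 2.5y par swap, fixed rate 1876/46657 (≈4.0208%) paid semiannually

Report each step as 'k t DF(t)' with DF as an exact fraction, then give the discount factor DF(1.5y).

1 1/2 4801/5000
2 1 9463/10000
3 3/2 467/500
4 2 919/1000
5 5/2 4531/5000
DF(1.5y) = 467/500 ≈ 0.934000

step 1 [0.5y] swap r/2=199/4801: DF=(1 − 199/4801·(0))/(1+199/4801) = 4801/5000 ≈ 0.960200
step 2 [1y] swap r/2=179/6355: DF=(1 − 179/6355·(0.960200))/(1+179/6355) = 9463/10000 ≈ 0.946300
step 3 [1.5y] swap r/2=132/5681: DF=(1 − 132/5681·(0.960200+0.946300))/(1+132/5681) = 467/500 ≈ 0.934000
step 4 [2y] swap r/2=162/7519: DF=(1 − 162/7519·(0.960200+0.946300+0.934000))/(1+162/7519) = 919/1000 ≈ 0.919000
step 5 [2.5y] swap r/2=938/46657: DF=(1 − 938/46657·(0.960200+0.946300+0.934000+0.919000))/(1+938/46657) = 4531/5000 ≈ 0.906200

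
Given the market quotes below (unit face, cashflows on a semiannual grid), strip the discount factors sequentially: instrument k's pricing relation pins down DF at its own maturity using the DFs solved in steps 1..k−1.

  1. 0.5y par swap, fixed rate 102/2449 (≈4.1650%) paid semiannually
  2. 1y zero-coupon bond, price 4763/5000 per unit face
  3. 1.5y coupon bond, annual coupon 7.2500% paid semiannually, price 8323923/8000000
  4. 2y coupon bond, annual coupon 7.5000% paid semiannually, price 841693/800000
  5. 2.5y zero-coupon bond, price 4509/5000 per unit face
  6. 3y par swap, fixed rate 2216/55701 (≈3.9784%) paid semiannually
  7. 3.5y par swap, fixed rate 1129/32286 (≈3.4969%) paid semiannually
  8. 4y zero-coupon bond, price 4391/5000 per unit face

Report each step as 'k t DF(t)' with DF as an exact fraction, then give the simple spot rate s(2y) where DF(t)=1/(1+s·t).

step 1 [0.5y] swap r/2=51/2449: DF=(1 − 51/2449·(0))/(1+51/2449) = 2449/2500 ≈ 0.979600
step 2 [1y] zero: DF = P = 4763/5000 ≈ 0.952600
step 3 [1.5y] bond c/2=29/800: DF=(8323923/8000000 − 29/800·(0.979600+0.952600))/(1+29/800) = 1873/2000 ≈ 0.936500
step 4 [2y] bond c/2=3/80: DF=(841693/800000 − 3/80·(0.979600+0.952600+0.936500))/(1+3/80) = 569/625 ≈ 0.910400
step 5 [2.5y] zero: DF = P = 4509/5000 ≈ 0.901800
step 6 [3y] swap r/2=1108/55701: DF=(1 − 1108/55701·(0.979600+0.952600+0.936500+0.910400+0.901800))/(1+1108/55701) = 2223/2500 ≈ 0.889200
step 7 [3.5y] swap r/2=1129/64572: DF=(1 − 1129/64572·(0.979600+0.952600+0.936500+0.910400+0.901800+0.889200))/(1+1129/64572) = 8871/10000 ≈ 0.887100
step 8 [4y] zero: DF = P = 4391/5000 ≈ 0.878200

1 1/2 2449/2500
2 1 4763/5000
3 3/2 1873/2000
4 2 569/625
5 5/2 4509/5000
6 3 2223/2500
7 7/2 8871/10000
8 4 4391/5000
s(2y) = (1/(569/625) − 1)/(2) = 28/569 ≈ 4.9209%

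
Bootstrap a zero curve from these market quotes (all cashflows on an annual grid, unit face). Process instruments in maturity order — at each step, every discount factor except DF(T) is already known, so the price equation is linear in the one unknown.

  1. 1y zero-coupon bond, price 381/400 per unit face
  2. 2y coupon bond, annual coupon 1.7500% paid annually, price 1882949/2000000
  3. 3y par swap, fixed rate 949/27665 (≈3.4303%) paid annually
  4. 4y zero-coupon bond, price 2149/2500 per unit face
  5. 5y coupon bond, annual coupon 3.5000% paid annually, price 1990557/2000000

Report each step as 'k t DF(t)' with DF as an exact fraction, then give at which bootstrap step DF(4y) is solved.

1 1 381/400
2 2 9089/10000
3 3 9051/10000
4 4 2149/2500
5 5 839/1000
DF(4y) is solved at step 4

step 1 [1y] zero: DF = P = 381/400 ≈ 0.952500
step 2 [2y] bond c/1=7/400: DF=(1882949/2000000 − 7/400·(0.952500))/(1+7/400) = 9089/10000 ≈ 0.908900
step 3 [3y] swap r/1=949/27665: DF=(1 − 949/27665·(0.952500+0.908900))/(1+949/27665) = 9051/10000 ≈ 0.905100
step 4 [4y] zero: DF = P = 2149/2500 ≈ 0.859600
step 5 [5y] bond c/1=7/200: DF=(1990557/2000000 − 7/200·(0.952500+0.908900+0.905100+0.859600))/(1+7/200) = 839/1000 ≈ 0.839000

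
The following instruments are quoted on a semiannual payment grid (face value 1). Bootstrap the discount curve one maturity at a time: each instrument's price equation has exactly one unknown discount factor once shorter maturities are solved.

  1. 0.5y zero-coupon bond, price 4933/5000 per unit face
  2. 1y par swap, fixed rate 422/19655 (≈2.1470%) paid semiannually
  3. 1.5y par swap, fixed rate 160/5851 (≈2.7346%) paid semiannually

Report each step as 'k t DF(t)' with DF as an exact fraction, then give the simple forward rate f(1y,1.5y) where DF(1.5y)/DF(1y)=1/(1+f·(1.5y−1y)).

step 1 [0.5y] zero: DF = P = 4933/5000 ≈ 0.986600
step 2 [1y] swap r/2=211/19655: DF=(1 − 211/19655·(0.986600))/(1+211/19655) = 9789/10000 ≈ 0.978900
step 3 [1.5y] swap r/2=80/5851: DF=(1 − 80/5851·(0.986600+0.978900))/(1+80/5851) = 24/25 ≈ 0.960000

1 1/2 4933/5000
2 1 9789/10000
3 3/2 24/25
f(1y,1.5y) = ((9789/10000)/(24/25) − 1)/(1/2) = 63/1600 ≈ 3.9375%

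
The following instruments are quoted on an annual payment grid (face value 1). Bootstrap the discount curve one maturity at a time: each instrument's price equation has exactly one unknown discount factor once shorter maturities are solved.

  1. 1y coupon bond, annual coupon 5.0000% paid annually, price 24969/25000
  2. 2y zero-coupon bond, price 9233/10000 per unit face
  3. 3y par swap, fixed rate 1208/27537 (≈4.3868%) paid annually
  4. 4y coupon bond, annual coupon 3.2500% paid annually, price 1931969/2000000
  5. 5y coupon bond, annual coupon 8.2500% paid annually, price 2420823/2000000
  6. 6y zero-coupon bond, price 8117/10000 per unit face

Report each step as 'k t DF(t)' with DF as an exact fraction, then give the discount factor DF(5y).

step 1 [1y] bond c/1=1/20: DF=(24969/25000 − 1/20·(0))/(1+1/20) = 1189/1250 ≈ 0.951200
step 2 [2y] zero: DF = P = 9233/10000 ≈ 0.923300
step 3 [3y] swap r/1=1208/27537: DF=(1 − 1208/27537·(0.951200+0.923300))/(1+1208/27537) = 1099/1250 ≈ 0.879200
step 4 [4y] bond c/1=13/400: DF=(1931969/2000000 − 13/400·(0.951200+0.923300+0.879200))/(1+13/400) = 8489/10000 ≈ 0.848900
step 5 [5y] bond c/1=33/400: DF=(2420823/2000000 − 33/400·(0.951200+0.923300+0.879200+0.848900))/(1+33/400) = 2109/2500 ≈ 0.843600
step 6 [6y] zero: DF = P = 8117/10000 ≈ 0.811700

1 1 1189/1250
2 2 9233/10000
3 3 1099/1250
4 4 8489/10000
5 5 2109/2500
6 6 8117/10000
DF(5y) = 2109/2500 ≈ 0.843600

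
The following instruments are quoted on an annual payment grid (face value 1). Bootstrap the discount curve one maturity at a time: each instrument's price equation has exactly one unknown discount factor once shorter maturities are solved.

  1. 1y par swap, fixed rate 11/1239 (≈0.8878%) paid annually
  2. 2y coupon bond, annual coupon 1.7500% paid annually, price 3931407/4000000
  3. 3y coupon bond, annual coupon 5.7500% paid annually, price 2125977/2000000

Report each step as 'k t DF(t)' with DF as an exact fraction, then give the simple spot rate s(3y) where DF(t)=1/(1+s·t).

step 1 [1y] swap r/1=11/1239: DF=(1 − 11/1239·(0))/(1+11/1239) = 1239/1250 ≈ 0.991200
step 2 [2y] bond c/1=7/400: DF=(3931407/4000000 − 7/400·(0.991200))/(1+7/400) = 9489/10000 ≈ 0.948900
step 3 [3y] bond c/1=23/400: DF=(2125977/2000000 − 23/400·(0.991200+0.948900))/(1+23/400) = 8997/10000 ≈ 0.899700

1 1 1239/1250
2 2 9489/10000
3 3 8997/10000
s(3y) = (1/(8997/10000) − 1)/(3) = 1003/26991 ≈ 3.7161%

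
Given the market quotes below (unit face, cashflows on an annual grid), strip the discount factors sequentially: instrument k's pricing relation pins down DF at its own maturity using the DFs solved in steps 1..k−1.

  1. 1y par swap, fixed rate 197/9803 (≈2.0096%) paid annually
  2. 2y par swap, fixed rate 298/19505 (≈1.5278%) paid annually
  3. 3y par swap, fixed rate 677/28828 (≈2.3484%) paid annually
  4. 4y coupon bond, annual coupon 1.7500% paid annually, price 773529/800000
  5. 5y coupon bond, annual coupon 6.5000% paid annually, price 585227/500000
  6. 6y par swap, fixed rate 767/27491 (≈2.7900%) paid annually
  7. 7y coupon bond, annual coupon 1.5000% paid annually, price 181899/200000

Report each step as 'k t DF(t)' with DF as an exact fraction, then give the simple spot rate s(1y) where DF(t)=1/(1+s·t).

1 1 9803/10000
2 2 4851/5000
3 3 9323/10000
4 4 9007/10000
5 5 8681/10000
6 6 4233/5000
7 7 2037/2500
s(1y) = (1/(9803/10000) − 1)/(1) = 197/9803 ≈ 2.0096%

step 1 [1y] swap r/1=197/9803: DF=(1 − 197/9803·(0))/(1+197/9803) = 9803/10000 ≈ 0.980300
step 2 [2y] swap r/1=298/19505: DF=(1 − 298/19505·(0.980300))/(1+298/19505) = 4851/5000 ≈ 0.970200
step 3 [3y] swap r/1=677/28828: DF=(1 − 677/28828·(0.980300+0.970200))/(1+677/28828) = 9323/10000 ≈ 0.932300
step 4 [4y] bond c/1=7/400: DF=(773529/800000 − 7/400·(0.980300+0.970200+0.932300))/(1+7/400) = 9007/10000 ≈ 0.900700
step 5 [5y] bond c/1=13/200: DF=(585227/500000 − 13/200·(0.980300+0.970200+0.932300+0.900700))/(1+13/200) = 8681/10000 ≈ 0.868100
step 6 [6y] swap r/1=767/27491: DF=(1 − 767/27491·(0.980300+0.970200+0.932300+0.900700+0.868100))/(1+767/27491) = 4233/5000 ≈ 0.846600
step 7 [7y] bond c/1=3/200: DF=(181899/200000 − 3/200·(0.980300+0.970200+0.932300+0.900700+0.868100+0.846600))/(1+3/200) = 2037/2500 ≈ 0.814800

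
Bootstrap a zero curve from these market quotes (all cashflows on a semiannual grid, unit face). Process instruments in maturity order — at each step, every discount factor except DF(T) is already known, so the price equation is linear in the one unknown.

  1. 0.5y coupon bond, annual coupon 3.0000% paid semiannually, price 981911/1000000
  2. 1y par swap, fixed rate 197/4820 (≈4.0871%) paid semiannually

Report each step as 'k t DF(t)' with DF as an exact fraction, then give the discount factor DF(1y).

1 1/2 4837/5000
2 1 4803/5000
DF(1y) = 4803/5000 ≈ 0.960600

step 1 [0.5y] bond c/2=3/200: DF=(981911/1000000 − 3/200·(0))/(1+3/200) = 4837/5000 ≈ 0.967400
step 2 [1y] swap r/2=197/9640: DF=(1 − 197/9640·(0.967400))/(1+197/9640) = 4803/5000 ≈ 0.960600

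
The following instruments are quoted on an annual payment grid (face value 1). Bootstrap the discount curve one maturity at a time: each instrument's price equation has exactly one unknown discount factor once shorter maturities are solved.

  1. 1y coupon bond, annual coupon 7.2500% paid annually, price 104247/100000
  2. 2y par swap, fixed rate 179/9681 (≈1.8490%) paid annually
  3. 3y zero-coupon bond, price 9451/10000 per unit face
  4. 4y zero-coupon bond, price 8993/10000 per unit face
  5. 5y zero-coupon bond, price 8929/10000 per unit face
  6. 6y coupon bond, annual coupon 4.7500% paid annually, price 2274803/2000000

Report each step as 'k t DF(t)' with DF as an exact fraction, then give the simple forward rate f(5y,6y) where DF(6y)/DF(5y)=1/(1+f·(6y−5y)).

1 1 243/250
2 2 4821/5000
3 3 9451/10000
4 4 8993/10000
5 5 8929/10000
6 6 8739/10000
f(5y,6y) = ((8929/10000)/(8739/10000) − 1)/(1) = 190/8739 ≈ 2.1742%

step 1 [1y] bond c/1=29/400: DF=(104247/100000 − 29/400·(0))/(1+29/400) = 243/250 ≈ 0.972000
step 2 [2y] swap r/1=179/9681: DF=(1 − 179/9681·(0.972000))/(1+179/9681) = 4821/5000 ≈ 0.964200
step 3 [3y] zero: DF = P = 9451/10000 ≈ 0.945100
step 4 [4y] zero: DF = P = 8993/10000 ≈ 0.899300
step 5 [5y] zero: DF = P = 8929/10000 ≈ 0.892900
step 6 [6y] bond c/1=19/400: DF=(2274803/2000000 − 19/400·(0.972000+0.964200+0.945100+0.899300+0.892900))/(1+19/400) = 8739/10000 ≈ 0.873900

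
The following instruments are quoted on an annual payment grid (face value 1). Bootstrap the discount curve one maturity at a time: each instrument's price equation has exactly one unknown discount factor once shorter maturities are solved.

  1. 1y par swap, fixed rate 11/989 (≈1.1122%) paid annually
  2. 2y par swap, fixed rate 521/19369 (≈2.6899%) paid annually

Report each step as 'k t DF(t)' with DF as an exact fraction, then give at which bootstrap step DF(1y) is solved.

step 1 [1y] swap r/1=11/989: DF=(1 − 11/989·(0))/(1+11/989) = 989/1000 ≈ 0.989000
step 2 [2y] swap r/1=521/19369: DF=(1 − 521/19369·(0.989000))/(1+521/19369) = 9479/10000 ≈ 0.947900

1 1 989/1000
2 2 9479/10000
DF(1y) is solved at step 1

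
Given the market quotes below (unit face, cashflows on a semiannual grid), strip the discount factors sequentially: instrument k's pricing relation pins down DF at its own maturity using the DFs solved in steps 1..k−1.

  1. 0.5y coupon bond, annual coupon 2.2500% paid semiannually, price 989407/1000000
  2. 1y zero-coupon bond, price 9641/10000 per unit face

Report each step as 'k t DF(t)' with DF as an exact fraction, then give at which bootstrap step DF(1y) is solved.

step 1 [0.5y] bond c/2=9/800: DF=(989407/1000000 − 9/800·(0))/(1+9/800) = 1223/1250 ≈ 0.978400
step 2 [1y] zero: DF = P = 9641/10000 ≈ 0.964100

1 1/2 1223/1250
2 1 9641/10000
DF(1y) is solved at step 2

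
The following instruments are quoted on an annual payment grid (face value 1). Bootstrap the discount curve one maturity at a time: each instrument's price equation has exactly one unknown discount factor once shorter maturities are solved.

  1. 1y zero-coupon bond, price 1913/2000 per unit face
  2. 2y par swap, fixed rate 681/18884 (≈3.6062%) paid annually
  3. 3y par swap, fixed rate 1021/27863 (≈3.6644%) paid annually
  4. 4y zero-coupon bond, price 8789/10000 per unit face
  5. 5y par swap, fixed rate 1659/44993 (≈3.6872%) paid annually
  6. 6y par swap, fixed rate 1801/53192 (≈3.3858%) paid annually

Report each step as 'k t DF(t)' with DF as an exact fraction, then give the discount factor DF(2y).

step 1 [1y] zero: DF = P = 1913/2000 ≈ 0.956500
step 2 [2y] swap r/1=681/18884: DF=(1 − 681/18884·(0.956500))/(1+681/18884) = 9319/10000 ≈ 0.931900
step 3 [3y] swap r/1=1021/27863: DF=(1 − 1021/27863·(0.956500+0.931900))/(1+1021/27863) = 8979/10000 ≈ 0.897900
step 4 [4y] zero: DF = P = 8789/10000 ≈ 0.878900
step 5 [5y] swap r/1=1659/44993: DF=(1 − 1659/44993·(0.956500+0.931900+0.897900+0.878900))/(1+1659/44993) = 8341/10000 ≈ 0.834100
step 6 [6y] swap r/1=1801/53192: DF=(1 − 1801/53192·(0.956500+0.931900+0.897900+0.878900+0.834100))/(1+1801/53192) = 8199/10000 ≈ 0.819900

1 1 1913/2000
2 2 9319/10000
3 3 8979/10000
4 4 8789/10000
5 5 8341/10000
6 6 8199/10000
DF(2y) = 9319/10000 ≈ 0.931900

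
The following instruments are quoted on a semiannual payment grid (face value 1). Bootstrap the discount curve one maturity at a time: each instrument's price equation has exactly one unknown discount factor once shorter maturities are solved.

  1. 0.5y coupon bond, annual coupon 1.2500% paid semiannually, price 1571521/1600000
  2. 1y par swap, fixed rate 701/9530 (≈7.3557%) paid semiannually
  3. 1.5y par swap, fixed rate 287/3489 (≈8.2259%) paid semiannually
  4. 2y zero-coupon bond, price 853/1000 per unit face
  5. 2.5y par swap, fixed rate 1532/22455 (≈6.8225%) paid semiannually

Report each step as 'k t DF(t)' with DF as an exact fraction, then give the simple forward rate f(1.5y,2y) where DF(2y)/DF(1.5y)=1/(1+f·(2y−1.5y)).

1 1/2 9761/10000
2 1 9299/10000
3 3/2 2213/2500
4 2 853/1000
5 5/2 2117/2500
f(1.5y,2y) = ((2213/2500)/(853/1000) − 1)/(1/2) = 322/4265 ≈ 7.5498%

step 1 [0.5y] bond c/2=1/160: DF=(1571521/1600000 − 1/160·(0))/(1+1/160) = 9761/10000 ≈ 0.976100
step 2 [1y] swap r/2=701/19060: DF=(1 − 701/19060·(0.976100))/(1+701/19060) = 9299/10000 ≈ 0.929900
step 3 [1.5y] swap r/2=287/6978: DF=(1 − 287/6978·(0.976100+0.929900))/(1+287/6978) = 2213/2500 ≈ 0.885200
step 4 [2y] zero: DF = P = 853/1000 ≈ 0.853000
step 5 [2.5y] swap r/2=766/22455: DF=(1 − 766/22455·(0.976100+0.929900+0.885200+0.853000))/(1+766/22455) = 2117/2500 ≈ 0.846800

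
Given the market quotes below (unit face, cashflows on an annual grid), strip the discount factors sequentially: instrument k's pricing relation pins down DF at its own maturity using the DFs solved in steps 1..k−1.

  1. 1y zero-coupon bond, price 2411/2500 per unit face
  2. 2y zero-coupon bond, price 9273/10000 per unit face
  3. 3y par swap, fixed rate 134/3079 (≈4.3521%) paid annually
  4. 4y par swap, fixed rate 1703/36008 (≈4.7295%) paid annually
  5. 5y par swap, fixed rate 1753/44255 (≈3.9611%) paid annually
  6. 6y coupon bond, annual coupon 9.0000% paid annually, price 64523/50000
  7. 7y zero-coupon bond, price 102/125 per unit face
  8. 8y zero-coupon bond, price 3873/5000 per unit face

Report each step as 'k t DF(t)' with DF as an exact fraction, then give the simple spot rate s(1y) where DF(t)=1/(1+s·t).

1 1 2411/2500
2 2 9273/10000
3 3 4397/5000
4 4 8297/10000
5 5 8247/10000
6 6 1637/2000
7 7 102/125
8 8 3873/5000
s(1y) = (1/(2411/2500) − 1)/(1) = 89/2411 ≈ 3.6914%

step 1 [1y] zero: DF = P = 2411/2500 ≈ 0.964400
step 2 [2y] zero: DF = P = 9273/10000 ≈ 0.927300
step 3 [3y] swap r/1=134/3079: DF=(1 − 134/3079·(0.964400+0.927300))/(1+134/3079) = 4397/5000 ≈ 0.879400
step 4 [4y] swap r/1=1703/36008: DF=(1 − 1703/36008·(0.964400+0.927300+0.879400))/(1+1703/36008) = 8297/10000 ≈ 0.829700
step 5 [5y] swap r/1=1753/44255: DF=(1 − 1753/44255·(0.964400+0.927300+0.879400+0.829700))/(1+1753/44255) = 8247/10000 ≈ 0.824700
step 6 [6y] bond c/1=9/100: DF=(64523/50000 − 9/100·(0.964400+0.927300+0.879400+0.829700+0.824700))/(1+9/100) = 1637/2000 ≈ 0.818500
step 7 [7y] zero: DF = P = 102/125 ≈ 0.816000
step 8 [8y] zero: DF = P = 3873/5000 ≈ 0.774600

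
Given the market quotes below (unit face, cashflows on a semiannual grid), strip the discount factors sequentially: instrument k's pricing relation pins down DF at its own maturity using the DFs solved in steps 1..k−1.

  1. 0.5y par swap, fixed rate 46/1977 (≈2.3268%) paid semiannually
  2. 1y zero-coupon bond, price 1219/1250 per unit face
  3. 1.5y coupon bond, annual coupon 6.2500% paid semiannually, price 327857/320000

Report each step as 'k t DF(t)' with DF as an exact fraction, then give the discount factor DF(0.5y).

1 1/2 1977/2000
2 1 1219/1250
3 3/2 467/500
DF(0.5y) = 1977/2000 ≈ 0.988500

step 1 [0.5y] swap r/2=23/1977: DF=(1 − 23/1977·(0))/(1+23/1977) = 1977/2000 ≈ 0.988500
step 2 [1y] zero: DF = P = 1219/1250 ≈ 0.975200
step 3 [1.5y] bond c/2=1/32: DF=(327857/320000 − 1/32·(0.988500+0.975200))/(1+1/32) = 467/500 ≈ 0.934000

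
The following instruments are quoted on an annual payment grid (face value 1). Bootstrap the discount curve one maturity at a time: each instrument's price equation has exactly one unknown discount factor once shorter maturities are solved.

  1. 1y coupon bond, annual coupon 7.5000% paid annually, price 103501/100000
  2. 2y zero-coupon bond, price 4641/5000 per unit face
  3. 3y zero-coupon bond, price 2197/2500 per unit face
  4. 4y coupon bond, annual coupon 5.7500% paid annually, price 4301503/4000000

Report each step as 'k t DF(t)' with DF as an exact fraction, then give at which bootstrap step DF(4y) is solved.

1 1 2407/2500
2 2 4641/5000
3 3 2197/2500
4 4 8663/10000
DF(4y) is solved at step 4

step 1 [1y] bond c/1=3/40: DF=(103501/100000 − 3/40·(0))/(1+3/40) = 2407/2500 ≈ 0.962800
step 2 [2y] zero: DF = P = 4641/5000 ≈ 0.928200
step 3 [3y] zero: DF = P = 2197/2500 ≈ 0.878800
step 4 [4y] bond c/1=23/400: DF=(4301503/4000000 − 23/400·(0.962800+0.928200+0.878800))/(1+23/400) = 8663/10000 ≈ 0.866300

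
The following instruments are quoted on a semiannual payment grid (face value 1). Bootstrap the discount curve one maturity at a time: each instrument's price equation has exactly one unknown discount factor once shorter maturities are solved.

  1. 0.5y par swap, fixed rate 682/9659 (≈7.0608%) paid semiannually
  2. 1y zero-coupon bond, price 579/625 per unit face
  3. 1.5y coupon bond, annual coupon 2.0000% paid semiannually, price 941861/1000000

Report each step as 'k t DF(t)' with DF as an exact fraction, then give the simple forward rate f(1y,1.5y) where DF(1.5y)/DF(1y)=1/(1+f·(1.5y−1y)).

step 1 [0.5y] swap r/2=341/9659: DF=(1 − 341/9659·(0))/(1+341/9659) = 9659/10000 ≈ 0.965900
step 2 [1y] zero: DF = P = 579/625 ≈ 0.926400
step 3 [1.5y] bond c/2=1/100: DF=(941861/1000000 − 1/100·(0.965900+0.926400))/(1+1/100) = 4569/5000 ≈ 0.913800

1 1/2 9659/10000
2 1 579/625
3 3/2 4569/5000
f(1y,1.5y) = ((579/625)/(4569/5000) − 1)/(1/2) = 42/1523 ≈ 2.7577%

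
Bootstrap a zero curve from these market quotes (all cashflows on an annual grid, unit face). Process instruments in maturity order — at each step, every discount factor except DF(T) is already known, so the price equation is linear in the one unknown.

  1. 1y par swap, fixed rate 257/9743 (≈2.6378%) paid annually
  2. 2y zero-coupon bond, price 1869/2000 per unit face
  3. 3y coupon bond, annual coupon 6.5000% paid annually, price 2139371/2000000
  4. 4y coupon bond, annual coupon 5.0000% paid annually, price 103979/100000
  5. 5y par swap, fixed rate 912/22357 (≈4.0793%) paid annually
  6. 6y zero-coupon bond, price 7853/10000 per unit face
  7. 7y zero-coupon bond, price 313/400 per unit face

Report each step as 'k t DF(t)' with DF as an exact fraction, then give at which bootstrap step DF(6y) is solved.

step 1 [1y] swap r/1=257/9743: DF=(1 − 257/9743·(0))/(1+257/9743) = 9743/10000 ≈ 0.974300
step 2 [2y] zero: DF = P = 1869/2000 ≈ 0.934500
step 3 [3y] bond c/1=13/200: DF=(2139371/2000000 − 13/200·(0.974300+0.934500))/(1+13/200) = 8879/10000 ≈ 0.887900
step 4 [4y] bond c/1=1/20: DF=(103979/100000 − 1/20·(0.974300+0.934500+0.887900))/(1+1/20) = 8571/10000 ≈ 0.857100
step 5 [5y] swap r/1=912/22357: DF=(1 − 912/22357·(0.974300+0.934500+0.887900+0.857100))/(1+912/22357) = 511/625 ≈ 0.817600
step 6 [6y] zero: DF = P = 7853/10000 ≈ 0.785300
step 7 [7y] zero: DF = P = 313/400 ≈ 0.782500

1 1 9743/10000
2 2 1869/2000
3 3 8879/10000
4 4 8571/10000
5 5 511/625
6 6 7853/10000
7 7 313/400
DF(6y) is solved at step 6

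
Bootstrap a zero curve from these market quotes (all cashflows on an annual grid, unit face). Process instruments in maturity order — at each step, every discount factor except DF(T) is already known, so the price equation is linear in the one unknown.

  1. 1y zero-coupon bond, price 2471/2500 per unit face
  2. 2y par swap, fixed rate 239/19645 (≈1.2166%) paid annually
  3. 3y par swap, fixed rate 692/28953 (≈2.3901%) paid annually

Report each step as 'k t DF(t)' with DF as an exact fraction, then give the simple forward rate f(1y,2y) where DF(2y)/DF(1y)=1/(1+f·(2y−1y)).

1 1 2471/2500
2 2 9761/10000
3 3 2327/2500
f(1y,2y) = ((2471/2500)/(9761/10000) − 1)/(1) = 123/9761 ≈ 1.2601%

step 1 [1y] zero: DF = P = 2471/2500 ≈ 0.988400
step 2 [2y] swap r/1=239/19645: DF=(1 − 239/19645·(0.988400))/(1+239/19645) = 9761/10000 ≈ 0.976100
step 3 [3y] swap r/1=692/28953: DF=(1 − 692/28953·(0.988400+0.976100))/(1+692/28953) = 2327/2500 ≈ 0.930800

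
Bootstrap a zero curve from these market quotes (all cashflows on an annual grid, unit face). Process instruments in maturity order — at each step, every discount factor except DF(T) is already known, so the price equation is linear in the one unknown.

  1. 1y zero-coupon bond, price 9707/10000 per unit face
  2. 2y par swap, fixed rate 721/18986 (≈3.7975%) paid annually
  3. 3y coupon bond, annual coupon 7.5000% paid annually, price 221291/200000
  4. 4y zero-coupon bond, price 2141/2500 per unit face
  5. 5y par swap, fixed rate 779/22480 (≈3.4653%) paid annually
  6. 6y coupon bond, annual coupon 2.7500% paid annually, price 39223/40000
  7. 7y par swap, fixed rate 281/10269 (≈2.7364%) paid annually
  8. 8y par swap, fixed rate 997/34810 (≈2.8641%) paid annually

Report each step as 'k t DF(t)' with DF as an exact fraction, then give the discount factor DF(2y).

1 1 9707/10000
2 2 9279/10000
3 3 1121/1250
4 4 2141/2500
5 5 4221/5000
6 6 417/500
7 7 4157/5000
8 8 4003/5000
DF(2y) = 9279/10000 ≈ 0.927900

step 1 [1y] zero: DF = P = 9707/10000 ≈ 0.970700
step 2 [2y] swap r/1=721/18986: DF=(1 − 721/18986·(0.970700))/(1+721/18986) = 9279/10000 ≈ 0.927900
step 3 [3y] bond c/1=3/40: DF=(221291/200000 − 3/40·(0.970700+0.927900))/(1+3/40) = 1121/1250 ≈ 0.896800
step 4 [4y] zero: DF = P = 2141/2500 ≈ 0.856400
step 5 [5y] swap r/1=779/22480: DF=(1 − 779/22480·(0.970700+0.927900+0.896800+0.856400))/(1+779/22480) = 4221/5000 ≈ 0.844200
step 6 [6y] bond c/1=11/400: DF=(39223/40000 − 11/400·(0.970700+0.927900+0.896800+0.856400+0.844200))/(1+11/400) = 417/500 ≈ 0.834000
step 7 [7y] swap r/1=281/10269: DF=(1 − 281/10269·(0.970700+0.927900+0.896800+0.856400+0.844200+0.834000))/(1+281/10269) = 4157/5000 ≈ 0.831400
step 8 [8y] swap r/1=997/34810: DF=(1 − 997/34810·(0.970700+0.927900+0.896800+0.856400+0.844200+0.834000+0.831400))/(1+997/34810) = 4003/5000 ≈ 0.800600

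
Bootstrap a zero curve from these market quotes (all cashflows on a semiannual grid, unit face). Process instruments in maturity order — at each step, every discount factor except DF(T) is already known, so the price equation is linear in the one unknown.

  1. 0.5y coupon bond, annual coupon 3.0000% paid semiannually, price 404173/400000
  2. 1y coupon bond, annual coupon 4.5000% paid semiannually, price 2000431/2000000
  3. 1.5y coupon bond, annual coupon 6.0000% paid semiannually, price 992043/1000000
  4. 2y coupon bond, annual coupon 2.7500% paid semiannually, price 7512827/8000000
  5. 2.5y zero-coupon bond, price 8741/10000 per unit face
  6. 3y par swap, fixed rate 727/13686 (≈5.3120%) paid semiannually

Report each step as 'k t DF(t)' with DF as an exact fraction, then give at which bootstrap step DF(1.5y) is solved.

step 1 [0.5y] bond c/2=3/200: DF=(404173/400000 − 3/200·(0))/(1+3/200) = 1991/2000 ≈ 0.995500
step 2 [1y] bond c/2=9/400: DF=(2000431/2000000 − 9/400·(0.995500))/(1+9/400) = 9563/10000 ≈ 0.956300
step 3 [1.5y] bond c/2=3/100: DF=(992043/1000000 − 3/100·(0.995500+0.956300))/(1+3/100) = 9063/10000 ≈ 0.906300
step 4 [2y] bond c/2=11/800: DF=(7512827/8000000 − 11/800·(0.995500+0.956300+0.906300))/(1+11/800) = 2219/2500 ≈ 0.887600
step 5 [2.5y] zero: DF = P = 8741/10000 ≈ 0.874100
step 6 [3y] swap r/2=727/27372: DF=(1 − 727/27372·(0.995500+0.956300+0.906300+0.887600+0.874100))/(1+727/27372) = 4273/5000 ≈ 0.854600

1 1/2 1991/2000
2 1 9563/10000
3 3/2 9063/10000
4 2 2219/2500
5 5/2 8741/10000
6 3 4273/5000
DF(1.5y) is solved at step 3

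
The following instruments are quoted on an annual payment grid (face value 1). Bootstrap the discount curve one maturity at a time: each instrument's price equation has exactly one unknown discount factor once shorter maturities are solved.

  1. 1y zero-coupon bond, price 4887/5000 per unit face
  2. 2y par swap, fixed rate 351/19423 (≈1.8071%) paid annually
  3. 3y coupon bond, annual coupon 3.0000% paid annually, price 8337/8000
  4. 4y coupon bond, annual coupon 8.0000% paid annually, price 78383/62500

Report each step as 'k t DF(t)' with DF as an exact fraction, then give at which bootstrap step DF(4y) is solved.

step 1 [1y] zero: DF = P = 4887/5000 ≈ 0.977400
step 2 [2y] swap r/1=351/19423: DF=(1 − 351/19423·(0.977400))/(1+351/19423) = 9649/10000 ≈ 0.964900
step 3 [3y] bond c/1=3/100: DF=(8337/8000 − 3/100·(0.977400+0.964900))/(1+3/100) = 597/625 ≈ 0.955200
step 4 [4y] bond c/1=2/25: DF=(78383/62500 − 2/25·(0.977400+0.964900+0.955200))/(1+2/25) = 4733/5000 ≈ 0.946600

1 1 4887/5000
2 2 9649/10000
3 3 597/625
4 4 4733/5000
DF(4y) is solved at step 4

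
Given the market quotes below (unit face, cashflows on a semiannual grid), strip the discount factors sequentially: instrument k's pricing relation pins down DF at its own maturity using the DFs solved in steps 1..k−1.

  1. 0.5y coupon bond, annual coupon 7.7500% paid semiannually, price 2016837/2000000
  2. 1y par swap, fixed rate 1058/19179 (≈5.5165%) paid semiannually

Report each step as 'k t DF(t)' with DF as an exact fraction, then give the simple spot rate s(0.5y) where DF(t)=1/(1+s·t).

step 1 [0.5y] bond c/2=31/800: DF=(2016837/2000000 − 31/800·(0))/(1+31/800) = 2427/2500 ≈ 0.970800
step 2 [1y] swap r/2=529/19179: DF=(1 − 529/19179·(0.970800))/(1+529/19179) = 9471/10000 ≈ 0.947100

1 1/2 2427/2500
2 1 9471/10000
s(0.5y) = (1/(2427/2500) − 1)/(1/2) = 146/2427 ≈ 6.0157%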